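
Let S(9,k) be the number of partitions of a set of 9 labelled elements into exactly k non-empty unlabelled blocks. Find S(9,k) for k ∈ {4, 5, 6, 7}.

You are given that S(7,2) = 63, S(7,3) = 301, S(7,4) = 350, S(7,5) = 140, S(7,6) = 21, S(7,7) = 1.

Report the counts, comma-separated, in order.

row 8: T[8][3]=3·301+63=966  T[8][4]=4·350+301=1701  T[8][5]=5·140+350=1050  T[8][6]=6·21+140=266  T[8][7]=7·1+21=28
row 9: T[9][4]=4·1701+966=7770  T[9][5]=5·1050+1701=6951  T[9][6]=6·266+1050=2646  T[9][7]=7·28+266=462
Read S(9,4) = 7770, S(9,5) = 6951, S(9,6) = 2646, S(9,7) = 462.

7770, 6951, 2646, 462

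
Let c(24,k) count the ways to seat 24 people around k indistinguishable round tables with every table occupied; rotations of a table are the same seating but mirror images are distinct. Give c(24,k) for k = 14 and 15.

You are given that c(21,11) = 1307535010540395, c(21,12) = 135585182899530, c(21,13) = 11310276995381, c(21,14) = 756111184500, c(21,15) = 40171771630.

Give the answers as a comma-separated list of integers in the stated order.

34701806448704206, 2406046038644556

r22: T_22,12=21×135585182899530+1307535010540395=4154823851430525; T_22,13=21×11310276995381+135585182899530=373100999802531; T_22,14=21×756111184500+11310276995381=27188611869881; T_22,15=21×40171771630+756111184500=1599718388730
r23: T_23,13=22×373100999802531+4154823851430525=12363045847086207; T_23,14=22×27188611869881+373100999802531=971250460939913; T_23,15=22×1599718388730+27188611869881=62382416421941
r24: T_24,14=23×971250460939913+12363045847086207=34701806448704206; T_24,15=23×62382416421941+971250460939913=2406046038644556
Read c(24,14) = 34701806448704206, c(24,15) = 2406046038644556.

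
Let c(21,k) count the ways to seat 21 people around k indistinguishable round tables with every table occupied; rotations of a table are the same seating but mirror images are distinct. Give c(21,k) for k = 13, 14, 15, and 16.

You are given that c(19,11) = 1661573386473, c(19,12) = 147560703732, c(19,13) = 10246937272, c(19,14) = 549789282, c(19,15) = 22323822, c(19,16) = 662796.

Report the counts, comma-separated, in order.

11310276995381, 756111184500, 40171771630, 1672280820

[20] T[20,12]:19*147560703732+1661573386473=4465226757381 · T[20,13]:19*10246937272+147560703732=342252511900 · T[20,14]:19*549789282+10246937272=20692933630 · T[20,15]:19*22323822+549789282=973941900 · T[20,16]:19*662796+22323822=34916946
[21] T[21,13]:20*342252511900+4465226757381=11310276995381 · T[21,14]:20*20692933630+342252511900=756111184500 · T[21,15]:20*973941900+20692933630=40171771630 · T[21,16]:20*34916946+973941900=1672280820
Read c(21,13) = 11310276995381, c(21,14) = 756111184500, c(21,15) = 40171771630, c(21,16) = 1672280820.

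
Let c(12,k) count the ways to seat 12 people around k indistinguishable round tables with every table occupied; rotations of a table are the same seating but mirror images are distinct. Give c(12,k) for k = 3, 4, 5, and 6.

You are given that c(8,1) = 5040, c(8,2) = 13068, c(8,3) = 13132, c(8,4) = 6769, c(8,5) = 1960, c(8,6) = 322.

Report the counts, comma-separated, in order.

150917976, 105258076, 45995730, 13339535

i=9: T(9,1)=0+8·5040=40320 | T(9,2)=5040+8·13068=109584 | T(9,3)=13068+8·13132=118124 | T(9,4)=13132+8·6769=67284 | T(9,5)=6769+8·1960=22449 | T(9,6)=1960+8·322=4536
i=10: T(10,1)=0+9·40320=362880 | T(10,2)=40320+9·109584=1026576 | T(10,3)=109584+9·118124=1172700 | T(10,4)=118124+9·67284=723680 | T(10,5)=67284+9·22449=269325 | T(10,6)=22449+9·4536=63273
i=11: T(11,2)=362880+10·1026576=10628640 | T(11,3)=1026576+10·1172700=12753576 | T(11,4)=1172700+10·723680=8409500 | T(11,5)=723680+10·269325=3416930 | T(11,6)=269325+10·63273=902055
i=12: T(12,3)=10628640+11·12753576=150917976 | T(12,4)=12753576+11·8409500=105258076 | T(12,5)=8409500+11·3416930=45995730 | T(12,6)=3416930+11·902055=13339535
Read c(12,3) = 150917976, c(12,4) = 105258076, c(12,5) = 45995730, c(12,6) = 13339535.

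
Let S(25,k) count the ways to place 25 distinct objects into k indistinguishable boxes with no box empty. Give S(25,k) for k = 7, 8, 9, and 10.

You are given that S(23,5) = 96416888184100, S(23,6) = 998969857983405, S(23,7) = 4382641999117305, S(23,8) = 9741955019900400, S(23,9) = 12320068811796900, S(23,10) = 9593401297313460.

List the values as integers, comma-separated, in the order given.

i=24: T(24,6)=96416888184100+6·998969857983405=6090236036084530 | T(24,7)=998969857983405+7·4382641999117305=31677463851804540 | T(24,8)=4382641999117305+8·9741955019900400=82318282158320505 | T(24,9)=9741955019900400+9·12320068811796900=120622574326072500 | T(24,10)=12320068811796900+10·9593401297313460=108254081784931500
i=25: T(25,7)=6090236036084530+7·31677463851804540=227832482998716310 | T(25,8)=31677463851804540+8·82318282158320505=690223721118368580 | T(25,9)=82318282158320505+9·120622574326072500=1167921451092973005 | T(25,10)=120622574326072500+10·108254081784931500=1203163392175387500
Read S(25,7) = 227832482998716310, S(25,8) = 690223721118368580, S(25,9) = 1167921451092973005, S(25,10) = 1203163392175387500.

227832482998716310, 690223721118368580, 1167921451092973005, 1203163392175387500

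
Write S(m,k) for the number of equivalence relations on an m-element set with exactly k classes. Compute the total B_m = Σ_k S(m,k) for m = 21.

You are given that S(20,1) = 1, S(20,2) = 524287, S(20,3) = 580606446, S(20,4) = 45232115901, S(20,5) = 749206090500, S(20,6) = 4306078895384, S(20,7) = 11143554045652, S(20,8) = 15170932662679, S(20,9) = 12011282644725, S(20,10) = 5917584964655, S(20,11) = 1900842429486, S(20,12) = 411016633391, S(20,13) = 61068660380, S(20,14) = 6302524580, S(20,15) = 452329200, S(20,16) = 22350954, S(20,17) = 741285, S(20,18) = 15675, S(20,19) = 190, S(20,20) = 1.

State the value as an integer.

[21] T[21,1]:1*1+0=1 · T[21,2]:2*524287+1=1048575 · T[21,3]:3*580606446+524287=1742343625 · T[21,4]:4*45232115901+580606446=181509070050 · T[21,5]:5*749206090500+45232115901=3791262568401 · T[21,6]:6*4306078895384+749206090500=26585679462804 · T[21,7]:7*11143554045652+4306078895384=82310957214948 · T[21,8]:8*15170932662679+11143554045652=132511015347084 · T[21,9]:9*12011282644725+15170932662679=123272476465204 · T[21,10]:10*5917584964655+12011282644725=71187132291275 · T[21,11]:11*1900842429486+5917584964655=26826851689001 · T[21,12]:12*411016633391+1900842429486=6833042030178 · T[21,13]:13*61068660380+411016633391=1204909218331 · T[21,14]:14*6302524580+61068660380=149304004500 · T[21,15]:15*452329200+6302524580=13087462580 · T[21,16]:16*22350954+452329200=809944464 · T[21,17]:17*741285+22350954=34952799 · T[21,18]:18*15675+741285=1023435 · T[21,19]:19*190+15675=19285 · T[21,20]:20*1+190=210 · T[21,21]:21*0+1=1
B_21 = ΣS(21,k) = 1+1048575+1742343625+181509070050+3791262568401+26585679462804+82310957214948+132511015347084+123272476465204+71187132291275+26826851689001+6833042030178+1204909218331+149304004500+13087462580+809944464+34952799+1023435+19285+210+1 = 474869816156751

474869816156751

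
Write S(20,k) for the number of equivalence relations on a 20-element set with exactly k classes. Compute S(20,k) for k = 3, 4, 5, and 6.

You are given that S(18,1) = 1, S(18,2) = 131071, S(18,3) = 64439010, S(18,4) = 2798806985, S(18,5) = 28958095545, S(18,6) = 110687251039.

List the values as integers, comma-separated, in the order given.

@19  (19,2):131071·2+1→262143, (19,3):64439010·3+131071→193448101, (19,4):2798806985·4+64439010→11259666950, (19,5):28958095545·5+2798806985→147589284710, (19,6):110687251039·6+28958095545→693081601779
@20  (20,3):193448101·3+262143→580606446, (20,4):11259666950·4+193448101→45232115901, (20,5):147589284710·5+11259666950→749206090500, (20,6):693081601779·6+147589284710→4306078895384
Read S(20,3) = 580606446, S(20,4) = 45232115901, S(20,5) = 749206090500, S(20,6) = 4306078895384.

580606446, 45232115901, 749206090500, 4306078895384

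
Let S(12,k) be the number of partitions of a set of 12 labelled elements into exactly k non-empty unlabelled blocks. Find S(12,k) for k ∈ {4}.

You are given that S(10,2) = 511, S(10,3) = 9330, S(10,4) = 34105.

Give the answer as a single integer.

611501

[11] T[11,3]:3*9330+511=28501 · T[11,4]:4*34105+9330=145750
[12] T[12,4]:4*145750+28501=611501
Read S(12,4) = 611501.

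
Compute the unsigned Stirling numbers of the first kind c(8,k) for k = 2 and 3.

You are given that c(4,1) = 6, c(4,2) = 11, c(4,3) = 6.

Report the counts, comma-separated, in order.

13068, 13132

i=5: T(5,1)=0+4·6=24 | T(5,2)=6+4·11=50 | T(5,3)=11+4·6=35
i=6: T(6,1)=0+5·24=120 | T(6,2)=24+5·50=274 | T(6,3)=50+5·35=225
i=7: T(7,1)=0+6·120=720 | T(7,2)=120+6·274=1764 | T(7,3)=274+6·225=1624
i=8: T(8,2)=720+7·1764=13068 | T(8,3)=1764+7·1624=13132
Read c(8,2) = 13068, c(8,3) = 13132.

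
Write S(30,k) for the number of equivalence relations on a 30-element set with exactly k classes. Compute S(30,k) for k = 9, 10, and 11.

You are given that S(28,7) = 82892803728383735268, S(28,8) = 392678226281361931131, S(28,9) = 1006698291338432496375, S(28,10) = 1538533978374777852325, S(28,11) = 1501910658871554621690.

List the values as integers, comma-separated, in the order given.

r29: T_29,8=8×392678226281361931131+82892803728383735268=3224318613979279184316; T_29,9=9×1006698291338432496375+392678226281361931131=9452962848327254398506; T_29,10=10×1538533978374777852325+1006698291338432496375=16392038075086211019625; T_29,11=11×1501910658871554621690+1538533978374777852325=18059551225961878690915
r30: T_30,9=9×9452962848327254398506+3224318613979279184316=88300984248924568770870; T_30,10=10×16392038075086211019625+9452962848327254398506=173373343599189364594756; T_30,11=11×18059551225961878690915+16392038075086211019625=215047101560666876619690
Read S(30,9) = 88300984248924568770870, S(30,10) = 173373343599189364594756, S(30,11) = 215047101560666876619690.

88300984248924568770870, 173373343599189364594756, 215047101560666876619690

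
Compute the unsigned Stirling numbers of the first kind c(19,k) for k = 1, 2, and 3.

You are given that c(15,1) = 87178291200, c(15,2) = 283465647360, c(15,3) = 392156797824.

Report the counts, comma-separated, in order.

6402373705728000, 22376988058521600, 34012249593822720

i=16: T(16,1)=0+15·87178291200=1307674368000 | T(16,2)=87178291200+15·283465647360=4339163001600 | T(16,3)=283465647360+15·392156797824=6165817614720
i=17: T(17,1)=0+16·1307674368000=20922789888000 | T(17,2)=1307674368000+16·4339163001600=70734282393600 | T(17,3)=4339163001600+16·6165817614720=102992244837120
i=18: T(18,1)=0+17·20922789888000=355687428096000 | T(18,2)=20922789888000+17·70734282393600=1223405590579200 | T(18,3)=70734282393600+17·102992244837120=1821602444624640
i=19: T(19,1)=0+18·355687428096000=6402373705728000 | T(19,2)=355687428096000+18·1223405590579200=22376988058521600 | T(19,3)=1223405590579200+18·1821602444624640=34012249593822720
Read c(19,1) = 6402373705728000, c(19,2) = 22376988058521600, c(19,3) = 34012249593822720.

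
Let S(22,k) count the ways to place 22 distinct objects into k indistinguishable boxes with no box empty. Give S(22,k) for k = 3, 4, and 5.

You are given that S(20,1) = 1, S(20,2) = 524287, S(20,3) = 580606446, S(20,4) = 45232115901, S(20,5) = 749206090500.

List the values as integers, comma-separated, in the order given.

5228079450, 727778623825, 19137821912055

@21  (21,2):524287·2+1→1048575, (21,3):580606446·3+524287→1742343625, (21,4):45232115901·4+580606446→181509070050, (21,5):749206090500·5+45232115901→3791262568401
@22  (22,3):1742343625·3+1048575→5228079450, (22,4):181509070050·4+1742343625→727778623825, (22,5):3791262568401·5+181509070050→19137821912055
Read S(22,3) = 5228079450, S(22,4) = 727778623825, S(22,5) = 19137821912055.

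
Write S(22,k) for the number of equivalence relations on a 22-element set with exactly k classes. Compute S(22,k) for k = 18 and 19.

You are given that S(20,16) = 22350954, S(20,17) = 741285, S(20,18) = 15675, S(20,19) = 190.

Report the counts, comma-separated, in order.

53374629, 1389850

r21: T_21,17=17×741285+22350954=34952799; T_21,18=18×15675+741285=1023435; T_21,19=19×190+15675=19285
r22: T_22,18=18×1023435+34952799=53374629; T_22,19=19×19285+1023435=1389850
Read S(22,18) = 53374629, S(22,19) = 1389850.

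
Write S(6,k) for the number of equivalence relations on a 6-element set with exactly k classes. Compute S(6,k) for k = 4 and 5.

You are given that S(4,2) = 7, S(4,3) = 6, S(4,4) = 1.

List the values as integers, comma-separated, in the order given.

65, 15

row 5: T[5][3]=3·6+7=25  T[5][4]=4·1+6=10  T[5][5]=5·0+1=1
row 6: T[6][4]=4·10+25=65  T[6][5]=5·1+10=15
Read S(6,4) = 65, S(6,5) = 15.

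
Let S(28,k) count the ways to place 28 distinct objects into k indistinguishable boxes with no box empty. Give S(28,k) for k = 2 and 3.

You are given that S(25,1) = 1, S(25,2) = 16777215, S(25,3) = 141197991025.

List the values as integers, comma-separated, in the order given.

134217727, 3812664524766

i=26: T(26,1)=0+1·1=1 | T(26,2)=1+2·16777215=33554431 | T(26,3)=16777215+3·141197991025=423610750290
i=27: T(27,1)=0+1·1=1 | T(27,2)=1+2·33554431=67108863 | T(27,3)=33554431+3·423610750290=1270865805301
i=28: T(28,2)=1+2·67108863=134217727 | T(28,3)=67108863+3·1270865805301=3812664524766
Read S(28,2) = 134217727, S(28,3) = 3812664524766.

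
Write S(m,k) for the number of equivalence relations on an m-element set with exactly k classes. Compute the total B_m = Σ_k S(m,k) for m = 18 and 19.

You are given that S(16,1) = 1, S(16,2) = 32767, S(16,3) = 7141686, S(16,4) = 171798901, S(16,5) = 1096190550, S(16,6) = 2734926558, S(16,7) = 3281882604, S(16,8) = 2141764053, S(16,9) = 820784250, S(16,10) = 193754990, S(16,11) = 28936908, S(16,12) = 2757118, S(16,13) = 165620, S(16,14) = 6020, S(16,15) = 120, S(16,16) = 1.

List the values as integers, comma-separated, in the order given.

682076806159, 5832742205057

[17] T[17,1]:1*1+0=1 · T[17,2]:2*32767+1=65535 · T[17,3]:3*7141686+32767=21457825 · T[17,4]:4*171798901+7141686=694337290 · T[17,5]:5*1096190550+171798901=5652751651 · T[17,6]:6*2734926558+1096190550=17505749898 · T[17,7]:7*3281882604+2734926558=25708104786 · T[17,8]:8*2141764053+3281882604=20415995028 · T[17,9]:9*820784250+2141764053=9528822303 · T[17,10]:10*193754990+820784250=2758334150 · T[17,11]:11*28936908+193754990=512060978 · T[17,12]:12*2757118+28936908=62022324 · T[17,13]:13*165620+2757118=4910178 · T[17,14]:14*6020+165620=249900 · T[17,15]:15*120+6020=7820 · T[17,16]:16*1+120=136 · T[17,17]:17*0+1=1
[18] T[18,1]:1*1+0=1 · T[18,2]:2*65535+1=131071 · T[18,3]:3*21457825+65535=64439010 · T[18,4]:4*694337290+21457825=2798806985 · T[18,5]:5*5652751651+694337290=28958095545 · T[18,6]:6*17505749898+5652751651=110687251039 · T[18,7]:7*25708104786+17505749898=197462483400 · T[18,8]:8*20415995028+25708104786=189036065010 · T[18,9]:9*9528822303+20415995028=106175395755 · T[18,10]:10*2758334150+9528822303=37112163803 · T[18,11]:11*512060978+2758334150=8391004908 · T[18,12]:12*62022324+512060978=1256328866 · T[18,13]:13*4910178+62022324=125854638 · T[18,14]:14*249900+4910178=8408778 · T[18,15]:15*7820+249900=367200 · T[18,16]:16*136+7820=9996 · T[18,17]:17*1+136=153 · T[18,18]:18*0+1=1
[19] T[19,1]:1*1+0=1 · T[19,2]:2*131071+1=262143 · T[19,3]:3*64439010+131071=193448101 · T[19,4]:4*2798806985+64439010=11259666950 · T[19,5]:5*28958095545+2798806985=147589284710 · T[19,6]:6*110687251039+28958095545=693081601779 · T[19,7]:7*197462483400+110687251039=1492924634839 · T[19,8]:8*189036065010+197462483400=1709751003480 · T[19,9]:9*106175395755+189036065010=1144614626805 · T[19,10]:10*37112163803+106175395755=477297033785 · T[19,11]:11*8391004908+37112163803=129413217791 · T[19,12]:12*1256328866+8391004908=23466951300 · T[19,13]:13*125854638+1256328866=2892439160 · T[19,14]:14*8408778+125854638=243577530 · T[19,15]:15*367200+8408778=13916778 · T[19,16]:16*9996+367200=527136 · T[19,17]:17*153+9996=12597 · T[19,18]:18*1+153=171 · T[19,19]:19*0+1=1
B_18 = ΣS(18,k) = 1+131071+64439010+2798806985+28958095545+110687251039+197462483400+189036065010+106175395755+37112163803+8391004908+1256328866+125854638+8408778+367200+9996+153+1 = 682076806159
B_19 = ΣS(19,k) = 1+262143+193448101+11259666950+147589284710+693081601779+1492924634839+1709751003480+1144614626805+477297033785+129413217791+23466951300+2892439160+243577530+13916778+527136+12597+171+1 = 5832742205057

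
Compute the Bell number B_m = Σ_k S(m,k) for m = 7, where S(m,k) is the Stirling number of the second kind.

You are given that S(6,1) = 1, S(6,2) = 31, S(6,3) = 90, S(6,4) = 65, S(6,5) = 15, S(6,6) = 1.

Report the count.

877

@7  (7,1):1·1+0→1, (7,2):31·2+1→63, (7,3):90·3+31→301, (7,4):65·4+90→350, (7,5):15·5+65→140, (7,6):1·6+15→21, (7,7):0·7+1→1
B_7 = ΣS(7,k) = 1+63+301+350+140+21+1 = 877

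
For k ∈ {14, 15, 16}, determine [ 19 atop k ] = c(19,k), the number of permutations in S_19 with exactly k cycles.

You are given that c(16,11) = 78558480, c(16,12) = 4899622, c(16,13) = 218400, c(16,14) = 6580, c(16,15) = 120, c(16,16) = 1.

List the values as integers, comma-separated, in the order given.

549789282, 22323822, 662796

r17: T_17,12=16×4899622+78558480=156952432; T_17,13=16×218400+4899622=8394022; T_17,14=16×6580+218400=323680; T_17,15=16×120+6580=8500; T_17,16=16×1+120=136
r18: T_18,13=17×8394022+156952432=299650806; T_18,14=17×323680+8394022=13896582; T_18,15=17×8500+323680=468180; T_18,16=17×136+8500=10812
r19: T_19,14=18×13896582+299650806=549789282; T_19,15=18×468180+13896582=22323822; T_19,16=18×10812+468180=662796
Read c(19,14) = 549789282, c(19,15) = 22323822, c(19,16) = 662796.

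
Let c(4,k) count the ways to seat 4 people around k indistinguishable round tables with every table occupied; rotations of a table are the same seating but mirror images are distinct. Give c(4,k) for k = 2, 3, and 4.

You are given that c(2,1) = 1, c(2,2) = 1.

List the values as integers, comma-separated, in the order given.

@3  (3,1):1·2+0→2, (3,2):1·2+1→3, (3,3):0·2+1→1
@4  (4,2):3·3+2→11, (4,3):1·3+3→6, (4,4):0·3+1→1
Read c(4,2) = 11, c(4,3) = 6, c(4,4) = 1.

11, 6, 1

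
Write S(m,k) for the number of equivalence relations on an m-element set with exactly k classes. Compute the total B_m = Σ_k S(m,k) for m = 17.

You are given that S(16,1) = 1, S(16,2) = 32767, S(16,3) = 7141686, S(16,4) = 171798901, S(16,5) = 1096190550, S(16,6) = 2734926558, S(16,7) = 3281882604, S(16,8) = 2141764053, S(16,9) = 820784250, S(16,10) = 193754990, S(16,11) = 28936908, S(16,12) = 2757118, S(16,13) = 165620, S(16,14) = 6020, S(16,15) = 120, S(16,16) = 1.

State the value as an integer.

[17] T[17,1]:1*1+0=1 · T[17,2]:2*32767+1=65535 · T[17,3]:3*7141686+32767=21457825 · T[17,4]:4*171798901+7141686=694337290 · T[17,5]:5*1096190550+171798901=5652751651 · T[17,6]:6*2734926558+1096190550=17505749898 · T[17,7]:7*3281882604+2734926558=25708104786 · T[17,8]:8*2141764053+3281882604=20415995028 · T[17,9]:9*820784250+2141764053=9528822303 · T[17,10]:10*193754990+820784250=2758334150 · T[17,11]:11*28936908+193754990=512060978 · T[17,12]:12*2757118+28936908=62022324 · T[17,13]:13*165620+2757118=4910178 · T[17,14]:14*6020+165620=249900 · T[17,15]:15*120+6020=7820 · T[17,16]:16*1+120=136 · T[17,17]:17*0+1=1
B_17 = ΣS(17,k) = 1+65535+21457825+694337290+5652751651+17505749898+25708104786+20415995028+9528822303+2758334150+512060978+62022324+4910178+249900+7820+136+1 = 82864869804

82864869804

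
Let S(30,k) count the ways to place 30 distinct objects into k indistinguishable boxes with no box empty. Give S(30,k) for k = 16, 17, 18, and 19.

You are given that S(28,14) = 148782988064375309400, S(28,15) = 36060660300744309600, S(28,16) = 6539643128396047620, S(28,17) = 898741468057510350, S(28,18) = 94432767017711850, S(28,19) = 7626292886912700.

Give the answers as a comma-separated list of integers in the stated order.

2940812098256837097720, 511605167806434372210, 68591811024147549270, 7145845579888333500

@29  (29,15):36060660300744309600·15+148782988064375309400→689692892575539953400, (29,16):6539643128396047620·16+36060660300744309600→140694950355081071520, (29,17):898741468057510350·17+6539643128396047620→21818248085373723570, (29,18):94432767017711850·18+898741468057510350→2598531274376323650, (29,19):7626292886912700·19+94432767017711850→239332331869053150
@30  (30,16):140694950355081071520·16+689692892575539953400→2940812098256837097720, (30,17):21818248085373723570·17+140694950355081071520→511605167806434372210, (30,18):2598531274376323650·18+21818248085373723570→68591811024147549270, (30,19):239332331869053150·19+2598531274376323650→7145845579888333500
Read S(30,16) = 2940812098256837097720, S(30,17) = 511605167806434372210, S(30,18) = 68591811024147549270, S(30,19) = 7145845579888333500.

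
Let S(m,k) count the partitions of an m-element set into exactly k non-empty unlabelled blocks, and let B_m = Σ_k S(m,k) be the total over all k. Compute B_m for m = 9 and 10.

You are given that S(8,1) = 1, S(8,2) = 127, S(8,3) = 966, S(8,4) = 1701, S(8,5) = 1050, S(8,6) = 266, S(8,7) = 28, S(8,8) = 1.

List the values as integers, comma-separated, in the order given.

21147, 115975

r9: T_9,1=1×1+0=1; T_9,2=2×127+1=255; T_9,3=3×966+127=3025; T_9,4=4×1701+966=7770; T_9,5=5×1050+1701=6951; T_9,6=6×266+1050=2646; T_9,7=7×28+266=462; T_9,8=8×1+28=36; T_9,9=9×0+1=1
r10: T_10,1=1×1+0=1; T_10,2=2×255+1=511; T_10,3=3×3025+255=9330; T_10,4=4×7770+3025=34105; T_10,5=5×6951+7770=42525; T_10,6=6×2646+6951=22827; T_10,7=7×462+2646=5880; T_10,8=8×36+462=750; T_10,9=9×1+36=45; T_10,10=10×0+1=1
B_9 = ΣS(9,k) = 1+255+3025+7770+6951+2646+462+36+1 = 21147
B_10 = ΣS(10,k) = 1+511+9330+34105+42525+22827+5880+750+45+1 = 115975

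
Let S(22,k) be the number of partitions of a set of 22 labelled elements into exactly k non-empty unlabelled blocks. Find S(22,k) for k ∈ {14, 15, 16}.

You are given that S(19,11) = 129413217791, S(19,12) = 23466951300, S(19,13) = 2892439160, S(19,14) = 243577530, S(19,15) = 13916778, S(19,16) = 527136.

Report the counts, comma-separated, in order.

row 20: T[20][12]=12·23466951300+129413217791=411016633391  T[20][13]=13·2892439160+23466951300=61068660380  T[20][14]=14·243577530+2892439160=6302524580  T[20][15]=15·13916778+243577530=452329200  T[20][16]=16·527136+13916778=22350954
row 21: T[21][13]=13·61068660380+411016633391=1204909218331  T[21][14]=14·6302524580+61068660380=149304004500  T[21][15]=15·452329200+6302524580=13087462580  T[21][16]=16·22350954+452329200=809944464
row 22: T[22][14]=14·149304004500+1204909218331=3295165281331  T[22][15]=15·13087462580+149304004500=345615943200  T[22][16]=16·809944464+13087462580=26046574004
Read S(22,14) = 3295165281331, S(22,15) = 345615943200, S(22,16) = 26046574004.

3295165281331, 345615943200, 26046574004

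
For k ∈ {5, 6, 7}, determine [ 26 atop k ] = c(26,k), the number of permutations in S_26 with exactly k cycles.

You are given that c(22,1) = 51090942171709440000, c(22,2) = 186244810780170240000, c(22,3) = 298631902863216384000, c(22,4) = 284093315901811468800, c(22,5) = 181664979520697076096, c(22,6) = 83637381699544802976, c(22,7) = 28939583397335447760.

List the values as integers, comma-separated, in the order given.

@23  (23,2):186244810780170240000·22+51090942171709440000→4148476779335454720000, (23,3):298631902863216384000·22+186244810780170240000→6756146673770930688000, (23,4):284093315901811468800·22+298631902863216384000→6548684852703068697600, (23,5):181664979520697076096·22+284093315901811468800→4280722865357147142912, (23,6):83637381699544802976·22+181664979520697076096→2021687376910682741568, (23,7):28939583397335447760·22+83637381699544802976→720308216440924653696
@24  (24,3):6756146673770930688000·23+4148476779335454720000→159539850276066860544000, (24,4):6548684852703068697600·23+6756146673770930688000→157375898285941510732800, (24,5):4280722865357147142912·23+6548684852703068697600→105005310755917452984576, (24,6):2021687376910682741568·23+4280722865357147142912→50779532534302850198976, (24,7):720308216440924653696·23+2021687376910682741568→18588776355051949776576
@25  (25,4):157375898285941510732800·24+159539850276066860544000→3936561409138663118131200, (25,5):105005310755917452984576·24+157375898285941510732800→2677503356427960382362624, (25,6):50779532534302850198976·24+105005310755917452984576→1323714091579185857760000, (25,7):18588776355051949776576·24+50779532534302850198976→496910165055549644836800
@26  (26,5):2677503356427960382362624·25+3936561409138663118131200→70874145319837672677196800, (26,6):1323714091579185857760000·25+2677503356427960382362624→35770355645907606826362624, (26,7):496910165055549644836800·25+1323714091579185857760000→13746468217967926978680000
Read c(26,5) = 70874145319837672677196800, c(26,6) = 35770355645907606826362624, c(26,7) = 13746468217967926978680000.

70874145319837672677196800, 35770355645907606826362624, 13746468217967926978680000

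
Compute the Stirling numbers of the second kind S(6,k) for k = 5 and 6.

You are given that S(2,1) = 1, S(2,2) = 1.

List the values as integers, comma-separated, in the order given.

r3: T_3,2=2×1+1=3; T_3,3=3×0+1=1
r4: T_4,3=3×1+3=6; T_4,4=4×0+1=1
r5: T_5,4=4×1+6=10; T_5,5=5×0+1=1
r6: T_6,5=5×1+10=15; T_6,6=6×0+1=1
Read S(6,5) = 15, S(6,6) = 1.

15, 1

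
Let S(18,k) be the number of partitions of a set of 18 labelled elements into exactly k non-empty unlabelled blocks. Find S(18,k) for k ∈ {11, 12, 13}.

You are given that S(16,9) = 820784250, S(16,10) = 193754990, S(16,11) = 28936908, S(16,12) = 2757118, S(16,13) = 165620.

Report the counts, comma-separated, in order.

i=17: T(17,10)=820784250+10·193754990=2758334150 | T(17,11)=193754990+11·28936908=512060978 | T(17,12)=28936908+12·2757118=62022324 | T(17,13)=2757118+13·165620=4910178
i=18: T(18,11)=2758334150+11·512060978=8391004908 | T(18,12)=512060978+12·62022324=1256328866 | T(18,13)=62022324+13·4910178=125854638
Read S(18,11) = 8391004908, S(18,12) = 1256328866, S(18,13) = 125854638.

8391004908, 1256328866, 125854638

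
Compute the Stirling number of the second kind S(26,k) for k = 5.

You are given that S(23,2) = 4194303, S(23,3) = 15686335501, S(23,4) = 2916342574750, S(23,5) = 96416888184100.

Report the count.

12230196160292565

r24: T_24,3=3×15686335501+4194303=47063200806; T_24,4=4×2916342574750+15686335501=11681056634501; T_24,5=5×96416888184100+2916342574750=485000783495250
r25: T_25,4=4×11681056634501+47063200806=46771289738810; T_25,5=5×485000783495250+11681056634501=2436684974110751
r26: T_26,5=5×2436684974110751+46771289738810=12230196160292565
Read S(26,5) = 12230196160292565.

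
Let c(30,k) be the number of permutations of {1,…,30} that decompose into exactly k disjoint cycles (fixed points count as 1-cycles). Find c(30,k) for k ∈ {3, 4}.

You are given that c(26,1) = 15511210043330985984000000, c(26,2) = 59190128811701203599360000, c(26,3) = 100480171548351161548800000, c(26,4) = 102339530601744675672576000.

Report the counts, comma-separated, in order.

row 27: T[27][1]=26·15511210043330985984000000+0=403291461126605635584000000  T[27][2]=26·59190128811701203599360000+15511210043330985984000000=1554454559147562279567360000  T[27][3]=26·100480171548351161548800000+59190128811701203599360000=2671674589068831403868160000  T[27][4]=26·102339530601744675672576000+100480171548351161548800000=2761307967193712729035776000
row 28: T[28][1]=27·403291461126605635584000000+0=10888869450418352160768000000  T[28][2]=27·1554454559147562279567360000+403291461126605635584000000=42373564558110787183902720000  T[28][3]=27·2671674589068831403868160000+1554454559147562279567360000=73689668464006010184007680000  T[28][4]=27·2761307967193712729035776000+2671674589068831403868160000=77226989703299075087834112000
row 29: T[29][2]=28·42373564558110787183902720000+10888869450418352160768000000=1197348677077520393310044160000  T[29][3]=28·73689668464006010184007680000+42373564558110787183902720000=2105684281550279072336117760000  T[29][4]=28·77226989703299075087834112000+73689668464006010184007680000=2236045380156380112643362816000
row 30: T[30][3]=29·2105684281550279072336117760000+1197348677077520393310044160000=62262192842035613491057459200000  T[30][4]=29·2236045380156380112643362816000+2105684281550279072336117760000=66951000306085302338993639424000
Read c(30,3) = 62262192842035613491057459200000, c(30,4) = 66951000306085302338993639424000.

62262192842035613491057459200000, 66951000306085302338993639424000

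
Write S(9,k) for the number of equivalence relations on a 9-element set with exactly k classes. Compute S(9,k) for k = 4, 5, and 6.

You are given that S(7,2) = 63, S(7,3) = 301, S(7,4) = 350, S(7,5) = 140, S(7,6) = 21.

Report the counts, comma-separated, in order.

@8  (8,3):301·3+63→966, (8,4):350·4+301→1701, (8,5):140·5+350→1050, (8,6):21·6+140→266
@9  (9,4):1701·4+966→7770, (9,5):1050·5+1701→6951, (9,6):266·6+1050→2646
Read S(9,4) = 7770, S(9,5) = 6951, S(9,6) = 2646.

7770, 6951, 2646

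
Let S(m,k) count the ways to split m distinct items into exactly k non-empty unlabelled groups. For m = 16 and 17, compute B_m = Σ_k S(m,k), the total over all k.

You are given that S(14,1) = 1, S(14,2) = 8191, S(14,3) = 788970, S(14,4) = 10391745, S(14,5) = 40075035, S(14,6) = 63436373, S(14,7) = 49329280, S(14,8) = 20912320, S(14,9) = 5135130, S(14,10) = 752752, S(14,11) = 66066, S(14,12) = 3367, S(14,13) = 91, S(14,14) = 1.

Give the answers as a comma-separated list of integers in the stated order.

10480142147, 82864869804

[15] T[15,1]:1*1+0=1 · T[15,2]:2*8191+1=16383 · T[15,3]:3*788970+8191=2375101 · T[15,4]:4*10391745+788970=42355950 · T[15,5]:5*40075035+10391745=210766920 · T[15,6]:6*63436373+40075035=420693273 · T[15,7]:7*49329280+63436373=408741333 · T[15,8]:8*20912320+49329280=216627840 · T[15,9]:9*5135130+20912320=67128490 · T[15,10]:10*752752+5135130=12662650 · T[15,11]:11*66066+752752=1479478 · T[15,12]:12*3367+66066=106470 · T[15,13]:13*91+3367=4550 · T[15,14]:14*1+91=105 · T[15,15]:15*0+1=1
[16] T[16,1]:1*1+0=1 · T[16,2]:2*16383+1=32767 · T[16,3]:3*2375101+16383=7141686 · T[16,4]:4*42355950+2375101=171798901 · T[16,5]:5*210766920+42355950=1096190550 · T[16,6]:6*420693273+210766920=2734926558 · T[16,7]:7*408741333+420693273=3281882604 · T[16,8]:8*216627840+408741333=2141764053 · T[16,9]:9*67128490+216627840=820784250 · T[16,10]:10*12662650+67128490=193754990 · T[16,11]:11*1479478+12662650=28936908 · T[16,12]:12*106470+1479478=2757118 · T[16,13]:13*4550+106470=165620 · T[16,14]:14*105+4550=6020 · T[16,15]:15*1+105=120 · T[16,16]:16*0+1=1
[17] T[17,1]:1*1+0=1 · T[17,2]:2*32767+1=65535 · T[17,3]:3*7141686+32767=21457825 · T[17,4]:4*171798901+7141686=694337290 · T[17,5]:5*1096190550+171798901=5652751651 · T[17,6]:6*2734926558+1096190550=17505749898 · T[17,7]:7*3281882604+2734926558=25708104786 · T[17,8]:8*2141764053+3281882604=20415995028 · T[17,9]:9*820784250+2141764053=9528822303 · T[17,10]:10*193754990+820784250=2758334150 · T[17,11]:11*28936908+193754990=512060978 · T[17,12]:12*2757118+28936908=62022324 · T[17,13]:13*165620+2757118=4910178 · T[17,14]:14*6020+165620=249900 · T[17,15]:15*120+6020=7820 · T[17,16]:16*1+120=136 · T[17,17]:17*0+1=1
B_16 = ΣS(16,k) = 1+32767+7141686+171798901+1096190550+2734926558+3281882604+2141764053+820784250+193754990+28936908+2757118+165620+6020+120+1 = 10480142147
B_17 = ΣS(17,k) = 1+65535+21457825+694337290+5652751651+17505749898+25708104786+20415995028+9528822303+2758334150+512060978+62022324+4910178+249900+7820+136+1 = 82864869804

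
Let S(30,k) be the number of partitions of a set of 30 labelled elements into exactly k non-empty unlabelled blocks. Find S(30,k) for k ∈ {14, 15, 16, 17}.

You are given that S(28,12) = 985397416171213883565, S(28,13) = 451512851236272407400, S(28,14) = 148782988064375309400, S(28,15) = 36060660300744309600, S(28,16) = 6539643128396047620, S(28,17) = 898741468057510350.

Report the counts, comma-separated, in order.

@29  (29,13):451512851236272407400·13+985397416171213883565→6855064482242755179765, (29,14):148782988064375309400·14+451512851236272407400→2534474684137526739000, (29,15):36060660300744309600·15+148782988064375309400→689692892575539953400, (29,16):6539643128396047620·16+36060660300744309600→140694950355081071520, (29,17):898741468057510350·17+6539643128396047620→21818248085373723570
@30  (30,14):2534474684137526739000·14+6855064482242755179765→42337710060168129525765, (30,15):689692892575539953400·15+2534474684137526739000→12879868072770626040000, (30,16):140694950355081071520·16+689692892575539953400→2940812098256837097720, (30,17):21818248085373723570·17+140694950355081071520→511605167806434372210
Read S(30,14) = 42337710060168129525765, S(30,15) = 12879868072770626040000, S(30,16) = 2940812098256837097720, S(30,17) = 511605167806434372210.

42337710060168129525765, 12879868072770626040000, 2940812098256837097720, 511605167806434372210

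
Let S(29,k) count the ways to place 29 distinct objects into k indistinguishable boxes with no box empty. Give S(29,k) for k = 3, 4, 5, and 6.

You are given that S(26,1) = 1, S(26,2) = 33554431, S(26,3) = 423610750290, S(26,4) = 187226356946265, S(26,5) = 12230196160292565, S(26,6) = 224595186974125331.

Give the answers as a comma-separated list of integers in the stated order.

[27] T[27,1]:1*1+0=1 · T[27,2]:2*33554431+1=67108863 · T[27,3]:3*423610750290+33554431=1270865805301 · T[27,4]:4*187226356946265+423610750290=749329038535350 · T[27,5]:5*12230196160292565+187226356946265=61338207158409090 · T[27,6]:6*224595186974125331+12230196160292565=1359801318005044551
[28] T[28,2]:2*67108863+1=134217727 · T[28,3]:3*1270865805301+67108863=3812664524766 · T[28,4]:4*749329038535350+1270865805301=2998587019946701 · T[28,5]:5*61338207158409090+749329038535350=307440364830580800 · T[28,6]:6*1359801318005044551+61338207158409090=8220146115188676396
[29] T[29,3]:3*3812664524766+134217727=11438127792025 · T[29,4]:4*2998587019946701+3812664524766=11998160744311570 · T[29,5]:5*307440364830580800+2998587019946701=1540200411172850701 · T[29,6]:6*8220146115188676396+307440364830580800=49628317055962639176
Read S(29,3) = 11438127792025, S(29,4) = 11998160744311570, S(29,5) = 1540200411172850701, S(29,6) = 49628317055962639176.

11438127792025, 11998160744311570, 1540200411172850701, 49628317055962639176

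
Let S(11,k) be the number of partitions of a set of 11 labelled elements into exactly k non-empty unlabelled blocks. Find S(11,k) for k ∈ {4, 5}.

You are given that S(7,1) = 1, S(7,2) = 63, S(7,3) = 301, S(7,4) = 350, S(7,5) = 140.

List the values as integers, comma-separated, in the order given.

row 8: T[8][1]=1·1+0=1  T[8][2]=2·63+1=127  T[8][3]=3·301+63=966  T[8][4]=4·350+301=1701  T[8][5]=5·140+350=1050
row 9: T[9][2]=2·127+1=255  T[9][3]=3·966+127=3025  T[9][4]=4·1701+966=7770  T[9][5]=5·1050+1701=6951
row 10: T[10][3]=3·3025+255=9330  T[10][4]=4·7770+3025=34105  T[10][5]=5·6951+7770=42525
row 11: T[11][4]=4·34105+9330=145750  T[11][5]=5·42525+34105=246730
Read S(11,4) = 145750, S(11,5) = 246730.

145750, 246730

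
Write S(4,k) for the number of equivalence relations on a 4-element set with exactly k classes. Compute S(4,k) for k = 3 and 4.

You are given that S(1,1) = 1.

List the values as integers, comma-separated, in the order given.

6, 1

row 2: T[2][1]=1·1+0=1  T[2][2]=2·0+1=1
row 3: T[3][2]=2·1+1=3  T[3][3]=3·0+1=1
row 4: T[4][3]=3·1+3=6  T[4][4]=4·0+1=1
Read S(4,3) = 6, S(4,4) = 1.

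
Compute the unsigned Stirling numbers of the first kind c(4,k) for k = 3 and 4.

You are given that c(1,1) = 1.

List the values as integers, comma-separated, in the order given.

[2] T[2,1]:1*1+0=1 · T[2,2]:1*0+1=1
[3] T[3,2]:2*1+1=3 · T[3,3]:2*0+1=1
[4] T[4,3]:3*1+3=6 · T[4,4]:3*0+1=1
Read c(4,3) = 6, c(4,4) = 1.

6, 1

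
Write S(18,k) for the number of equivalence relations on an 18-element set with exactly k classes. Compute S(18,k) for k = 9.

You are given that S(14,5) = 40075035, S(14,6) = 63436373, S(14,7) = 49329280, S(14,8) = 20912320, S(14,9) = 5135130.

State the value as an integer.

106175395755

i=15: T(15,6)=40075035+6·63436373=420693273 | T(15,7)=63436373+7·49329280=408741333 | T(15,8)=49329280+8·20912320=216627840 | T(15,9)=20912320+9·5135130=67128490
i=16: T(16,7)=420693273+7·408741333=3281882604 | T(16,8)=408741333+8·216627840=2141764053 | T(16,9)=216627840+9·67128490=820784250
i=17: T(17,8)=3281882604+8·2141764053=20415995028 | T(17,9)=2141764053+9·820784250=9528822303
i=18: T(18,9)=20415995028+9·9528822303=106175395755
Read S(18,9) = 106175395755.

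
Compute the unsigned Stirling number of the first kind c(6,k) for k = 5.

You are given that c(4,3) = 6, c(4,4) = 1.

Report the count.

r5: T_5,4=4×1+6=10; T_5,5=4×0+1=1
r6: T_6,5=5×1+10=15
Read c(6,5) = 15.

15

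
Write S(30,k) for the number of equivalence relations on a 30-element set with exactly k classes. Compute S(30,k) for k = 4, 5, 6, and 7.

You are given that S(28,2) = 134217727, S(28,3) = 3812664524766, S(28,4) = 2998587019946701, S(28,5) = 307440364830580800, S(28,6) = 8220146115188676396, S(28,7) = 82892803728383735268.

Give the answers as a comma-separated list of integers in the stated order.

48004081105038305, 7713000216608565075, 299310102746948685757, 4168916722553086402080

[29] T[29,3]:3*3812664524766+134217727=11438127792025 · T[29,4]:4*2998587019946701+3812664524766=11998160744311570 · T[29,5]:5*307440364830580800+2998587019946701=1540200411172850701 · T[29,6]:6*8220146115188676396+307440364830580800=49628317055962639176 · T[29,7]:7*82892803728383735268+8220146115188676396=588469772213874823272
[30] T[30,4]:4*11998160744311570+11438127792025=48004081105038305 · T[30,5]:5*1540200411172850701+11998160744311570=7713000216608565075 · T[30,6]:6*49628317055962639176+1540200411172850701=299310102746948685757 · T[30,7]:7*588469772213874823272+49628317055962639176=4168916722553086402080
Read S(30,4) = 48004081105038305, S(30,5) = 7713000216608565075, S(30,6) = 299310102746948685757, S(30,7) = 4168916722553086402080.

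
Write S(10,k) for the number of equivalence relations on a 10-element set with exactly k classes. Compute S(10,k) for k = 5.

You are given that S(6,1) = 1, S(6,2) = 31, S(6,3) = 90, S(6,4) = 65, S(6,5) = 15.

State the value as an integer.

42525

row 7: T[7][2]=2·31+1=63  T[7][3]=3·90+31=301  T[7][4]=4·65+90=350  T[7][5]=5·15+65=140
row 8: T[8][3]=3·301+63=966  T[8][4]=4·350+301=1701  T[8][5]=5·140+350=1050
row 9: T[9][4]=4·1701+966=7770  T[9][5]=5·1050+1701=6951
row 10: T[10][5]=5·6951+7770=42525
Read S(10,5) = 42525.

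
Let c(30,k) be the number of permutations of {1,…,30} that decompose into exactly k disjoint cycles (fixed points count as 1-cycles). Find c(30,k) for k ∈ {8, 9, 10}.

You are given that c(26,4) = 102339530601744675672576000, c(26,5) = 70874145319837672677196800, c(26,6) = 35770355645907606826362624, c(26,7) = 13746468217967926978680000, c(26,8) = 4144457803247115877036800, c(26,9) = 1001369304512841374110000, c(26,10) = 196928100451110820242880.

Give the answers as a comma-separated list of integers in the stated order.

3674201658710345201899117607040, 981347603630155088295475765440, 215760462268683520394805979744

@27  (27,5):70874145319837672677196800·26+102339530601744675672576000→1945067308917524165279692800, (27,6):35770355645907606826362624·26+70874145319837672677196800→1000903392113435450162625024, (27,7):13746468217967926978680000·26+35770355645907606826362624→393178529313073708272042624, (27,8):4144457803247115877036800·26+13746468217967926978680000→121502371102392939781636800, (27,9):1001369304512841374110000·26+4144457803247115877036800→30180059720580991603896800, (27,10):196928100451110820242880·26+1001369304512841374110000→6121499916241722700424880
@28  (28,6):1000903392113435450162625024·27+1945067308917524165279692800→28969458895980281319670568448, (28,7):393178529313073708272042624·27+1000903392113435450162625024→11616723683566425573507775872, (28,8):121502371102392939781636800·27+393178529313073708272042624→3673742549077683082376236224, (28,9):30180059720580991603896800·27+121502371102392939781636800→936363983558079713086850400, (28,10):6121499916241722700424880·27+30180059720580991603896800→195460557459107504515368560
@29  (29,7):11616723683566425573507775872·28+28969458895980281319670568448→354237722035840197377888292864, (29,8):3673742549077683082376236224·28+11616723683566425573507775872→114481515057741551880042390144, (29,9):936363983558079713086850400·28+3673742549077683082376236224→29891934088703915048808047424, (29,10):195460557459107504515368560·28+936363983558079713086850400→6409259592413089839517170080
@30  (30,8):114481515057741551880042390144·29+354237722035840197377888292864→3674201658710345201899117607040, (30,9):29891934088703915048808047424·29+114481515057741551880042390144→981347603630155088295475765440, (30,10):6409259592413089839517170080·29+29891934088703915048808047424→215760462268683520394805979744
Read c(30,8) = 3674201658710345201899117607040, c(30,9) = 981347603630155088295475765440, c(30,10) = 215760462268683520394805979744.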